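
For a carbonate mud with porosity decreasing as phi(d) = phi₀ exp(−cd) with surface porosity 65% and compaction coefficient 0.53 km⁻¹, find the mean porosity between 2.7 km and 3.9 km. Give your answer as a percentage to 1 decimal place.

11.5%

⟨phi⟩ = (1/(d₂−d₁)) ∫ phi₀ e^(−cd) dd = phi₀·(e^(−c·d₁) − e^(−c·d₂)) / (c·(d₂−d₁))
e^(−0.53×2.7) = 0.2391; e^(−0.53×3.9) = 0.1266
⟨phi⟩ = 0.65 × (0.2391 − 0.1266) / (0.53 × 1.2) = 0.65 × 0.1769 = 0.1150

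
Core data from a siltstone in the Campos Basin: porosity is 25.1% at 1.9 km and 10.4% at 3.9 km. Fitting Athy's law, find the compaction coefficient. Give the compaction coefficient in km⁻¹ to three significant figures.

0.441 km⁻¹

Athy: phi(z) = phi₀ e^(−cz) ⇒ phi₁/phi₂ = e^{c(z₂−z₁)} ⇒ c = ln(phi₁/phi₂)/(z₂−z₁)
c = ln(0.251/0.104) / (3.9 − 1.9) = ln(2.413) / 2 = 0.8811 / 2 = 0.4405 km⁻¹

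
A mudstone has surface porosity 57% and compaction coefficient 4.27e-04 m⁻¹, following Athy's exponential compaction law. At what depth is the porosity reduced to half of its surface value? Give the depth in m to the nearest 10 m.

1620 m

Working in km (1 km = 1000 m; k in km⁻¹ = k in m⁻¹ × 1000):
phi/phi₀ = 1/2 ⇒ exp(−k·Z) = 1/2 ⇒ Z = ln(2) / k
Z = 0.6931 / 0.427 = 1.623 km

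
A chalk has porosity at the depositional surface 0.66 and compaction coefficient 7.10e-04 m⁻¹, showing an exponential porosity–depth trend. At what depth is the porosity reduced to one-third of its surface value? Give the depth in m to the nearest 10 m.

Working in km (1 km = 1000 m; k in km⁻¹ = k in m⁻¹ × 1000):
φ/φ₀ = 1/3 ⇒ exp(−k·z) = 1/3 ⇒ z = ln(3) / k
z = 1.0986 / 0.71 = 1.547 km

1550 m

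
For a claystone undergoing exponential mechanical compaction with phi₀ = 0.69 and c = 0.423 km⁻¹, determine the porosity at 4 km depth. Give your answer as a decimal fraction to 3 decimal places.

phi = phi₀·exp(−c·Z) = 0.69 × exp(−0.423 × 4) = 0.69 × exp(−1.692)
  = 0.69 × 0.1842 = 0.1271

0.127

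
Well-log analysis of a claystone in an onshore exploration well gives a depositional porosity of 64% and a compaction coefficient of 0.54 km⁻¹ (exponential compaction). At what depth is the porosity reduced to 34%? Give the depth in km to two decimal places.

1.17 km

Invert Athy's law: Z = ln(n₀/n) / β
Z = ln(0.64/0.34) / 0.54 = ln(1.882) / 0.54 = 0.6325 / 0.54 = 1.171 km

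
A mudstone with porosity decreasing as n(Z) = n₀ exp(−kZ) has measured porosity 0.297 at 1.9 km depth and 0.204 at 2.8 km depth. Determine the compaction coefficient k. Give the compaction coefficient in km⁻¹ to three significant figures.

0.417 km⁻¹

Athy: n(Z) = n₀ e^(−kZ) ⇒ n₁/n₂ = e^{k(Z₂−Z₁)} ⇒ k = ln(n₁/n₂)/(Z₂−Z₁)
k = ln(0.297/0.204) / (2.8 − 1.9) = ln(1.456) / 0.9 = 0.3756 / 0.9 = 0.4173 km⁻¹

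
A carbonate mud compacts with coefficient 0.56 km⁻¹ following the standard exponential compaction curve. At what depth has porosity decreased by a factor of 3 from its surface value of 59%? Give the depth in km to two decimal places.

1.96 km

n/n₀ = 1/3 ⇒ exp(−k·Z) = 1/3 ⇒ Z = ln(3) / k
Z = 1.0986 / 0.56 = 1.962 km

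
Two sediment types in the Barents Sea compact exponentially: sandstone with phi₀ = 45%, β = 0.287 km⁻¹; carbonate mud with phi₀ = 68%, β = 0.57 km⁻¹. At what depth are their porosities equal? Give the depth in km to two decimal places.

Set phi₀ₐ e^(−βₐz) = phi₀ᵦ e^(−βᵦz) ⇒ ln(phi₀ₐ/phi₀ᵦ) = (βₐ − βᵦ)·z
z = ln(0.45/0.68) / (0.287 − 0.57) = -0.4128 / -0.283 = 1.459 km

1.46 km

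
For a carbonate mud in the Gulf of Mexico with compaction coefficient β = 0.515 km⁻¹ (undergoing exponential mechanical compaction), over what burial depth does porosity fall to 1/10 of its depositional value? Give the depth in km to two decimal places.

phi/phi₀ = 1/10 ⇒ exp(−β·Z) = 1/10 ⇒ Z = ln(10) / β
Z = 2.3026 / 0.515 = 4.471 km

4.47 km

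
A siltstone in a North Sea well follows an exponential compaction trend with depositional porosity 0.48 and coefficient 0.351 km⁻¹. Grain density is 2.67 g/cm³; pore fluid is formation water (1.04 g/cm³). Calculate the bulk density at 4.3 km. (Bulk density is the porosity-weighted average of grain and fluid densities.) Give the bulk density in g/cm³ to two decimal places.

Porosity at depth: φ = 0.48·exp(−0.351×4.3) = 0.48×0.2211 = 0.1061
Bulk density: ρ_b = (1−φ)ρ_g + φ·ρ_f = 0.8939×2.67 + 0.1061×1.04
       = 2.387 + 0.110 = 2.497 g/cm³

2.50 g/cm³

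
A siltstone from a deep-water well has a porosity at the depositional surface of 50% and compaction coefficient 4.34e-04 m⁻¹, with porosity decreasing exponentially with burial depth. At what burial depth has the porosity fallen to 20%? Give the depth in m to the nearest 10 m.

Working in km (1 km = 1000 m; k in km⁻¹ = k in m⁻¹ × 1000):
Invert Athy's law: Z = ln(n₀/n) / k
Z = ln(0.5/0.2) / 0.434 = ln(2.5) / 0.434 = 0.9163 / 0.434 = 2.111 km

2110 m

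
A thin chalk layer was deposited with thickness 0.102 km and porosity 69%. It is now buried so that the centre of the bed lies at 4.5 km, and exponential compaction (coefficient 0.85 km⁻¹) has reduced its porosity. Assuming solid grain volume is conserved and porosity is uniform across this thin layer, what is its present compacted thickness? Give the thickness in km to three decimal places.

Porosity at 4.5 km: φ = 0.69·exp(−0.85×4.5) = 0.0151
Solid-volume conservation: h(1−φ) = h₀(1−φ₀) ⇒ h = h₀·(1−φ₀)/(1−φ)
h = 0.102 × (1 − 0.69)/(1 − 0.0151) = 0.102 × 0.3147 = 0.0321 km

0.032 km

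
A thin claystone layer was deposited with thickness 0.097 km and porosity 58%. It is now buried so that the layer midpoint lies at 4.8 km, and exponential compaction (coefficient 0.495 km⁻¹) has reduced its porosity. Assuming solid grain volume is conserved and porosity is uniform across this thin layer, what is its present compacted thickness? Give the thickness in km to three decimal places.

Porosity at 4.8 km: n = 0.58·exp(−0.495×4.8) = 0.0539
Solid-volume conservation: h(1−n) = h₀(1−n₀) ⇒ h = h₀·(1−n₀)/(1−n)
h = 0.097 × (1 − 0.58)/(1 − 0.0539) = 0.097 × 0.4439 = 0.0431 km

0.043 km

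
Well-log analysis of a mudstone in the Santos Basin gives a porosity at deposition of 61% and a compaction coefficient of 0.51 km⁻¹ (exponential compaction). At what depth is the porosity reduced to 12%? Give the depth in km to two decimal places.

Invert Athy's law: z = ln(phi₀/phi) / β
z = ln(0.61/0.12) / 0.51 = ln(5.083) / 0.51 = 1.6260 / 0.51 = 3.188 km

3.19 km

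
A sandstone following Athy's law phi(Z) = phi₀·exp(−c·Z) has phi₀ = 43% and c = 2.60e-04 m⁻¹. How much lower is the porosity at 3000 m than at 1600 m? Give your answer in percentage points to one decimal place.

8.7 percentage points

Working in km (1 km = 1000 m; c in km⁻¹ = c in m⁻¹ × 1000):
phi(1.6) = 0.43·e^(−0.26×1.6) = 0.2837
phi(3) = 0.43·e^(−0.26×3) = 0.1971
Δphi = 0.2837 − 0.1971 = 0.0865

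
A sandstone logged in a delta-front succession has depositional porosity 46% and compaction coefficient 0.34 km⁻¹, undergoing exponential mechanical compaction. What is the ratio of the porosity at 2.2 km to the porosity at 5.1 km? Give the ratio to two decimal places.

n(z₁)/n(z₂) = e^(−k·z₁)/e^(−k·z₂) = e^{k(z₂−z₁)}
= exp(0.34 × 2.9) = exp(0.986) = 2.6805

2.68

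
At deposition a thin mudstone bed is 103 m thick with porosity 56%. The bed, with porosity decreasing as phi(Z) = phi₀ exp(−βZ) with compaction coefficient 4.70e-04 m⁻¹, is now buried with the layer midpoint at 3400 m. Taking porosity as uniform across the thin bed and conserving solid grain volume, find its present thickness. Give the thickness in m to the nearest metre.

51 m

Working in km (1 km = 1000 m; β in km⁻¹ = β in m⁻¹ × 1000):
Porosity at 3.4 km: phi = 0.56·exp(−0.47×3.4) = 0.1133
Solid-volume conservation: h(1−phi) = h₀(1−phi₀) ⇒ h = h₀·(1−phi₀)/(1−phi)
h = 0.103 × (1 − 0.56)/(1 − 0.1133) = 0.103 × 0.4962 = 0.0511 km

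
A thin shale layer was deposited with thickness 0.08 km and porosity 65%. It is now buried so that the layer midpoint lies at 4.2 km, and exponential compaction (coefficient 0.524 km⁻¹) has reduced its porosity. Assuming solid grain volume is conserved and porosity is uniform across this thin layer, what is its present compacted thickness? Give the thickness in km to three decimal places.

0.030 km

Porosity at 4.2 km: phi = 0.65·exp(−0.524×4.2) = 0.0720
Solid-volume conservation: h(1−phi) = h₀(1−phi₀) ⇒ h = h₀·(1−phi₀)/(1−phi)
h = 0.08 × (1 − 0.65)/(1 − 0.0720) = 0.08 × 0.3771 = 0.0302 km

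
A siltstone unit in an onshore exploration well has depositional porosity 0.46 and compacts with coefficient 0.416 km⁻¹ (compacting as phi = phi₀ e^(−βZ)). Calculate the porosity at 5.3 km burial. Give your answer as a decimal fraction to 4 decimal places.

phi = phi₀·exp(−β·Z) = 0.46 × exp(−0.416 × 5.3) = 0.46 × exp(−2.205)
  = 0.46 × 0.1103 = 0.0507

0.0507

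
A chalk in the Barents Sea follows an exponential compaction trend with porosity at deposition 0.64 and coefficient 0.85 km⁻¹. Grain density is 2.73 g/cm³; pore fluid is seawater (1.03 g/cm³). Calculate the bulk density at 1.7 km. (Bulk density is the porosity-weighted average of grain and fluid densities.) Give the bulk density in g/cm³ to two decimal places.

Porosity at depth: phi = 0.64·exp(−0.85×1.7) = 0.64×0.2357 = 0.1509
Bulk density: ρ_b = (1−phi)ρ_g + phi·ρ_f = 0.8491×2.73 + 0.1509×1.03
       = 2.318 + 0.155 = 2.474 g/cm³

2.47 g/cm³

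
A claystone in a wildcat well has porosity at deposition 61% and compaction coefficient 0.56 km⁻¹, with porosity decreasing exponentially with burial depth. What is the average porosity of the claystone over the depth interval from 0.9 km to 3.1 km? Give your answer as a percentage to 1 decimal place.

21.2%

⟨phi⟩ = (1/(z₂−z₁)) ∫ phi₀ e^(−cz) dz = phi₀·(e^(−c·z₁) − e^(−c·z₂)) / (c·(z₂−z₁))
e^(−0.56×0.9) = 0.6041; e^(−0.56×3.1) = 0.1762
⟨phi⟩ = 0.61 × (0.6041 − 0.1762) / (0.56 × 2.2) = 0.61 × 0.3473 = 0.2119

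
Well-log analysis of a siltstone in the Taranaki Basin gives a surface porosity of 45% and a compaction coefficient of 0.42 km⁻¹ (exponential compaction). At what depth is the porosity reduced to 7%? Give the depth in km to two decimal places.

Invert Athy's law: Z = ln(n₀/n) / c
Z = ln(0.45/0.07) / 0.42 = ln(6.429) / 0.42 = 1.8608 / 0.42 = 4.430 km

4.43 km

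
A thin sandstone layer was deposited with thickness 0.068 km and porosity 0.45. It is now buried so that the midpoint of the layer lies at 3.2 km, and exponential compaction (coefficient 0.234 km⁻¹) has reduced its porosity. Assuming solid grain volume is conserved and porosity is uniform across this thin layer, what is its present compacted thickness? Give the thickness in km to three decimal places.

Porosity at 3.2 km: n = 0.45·exp(−0.234×3.2) = 0.2128
Solid-volume conservation: h(1−n) = h₀(1−n₀) ⇒ h = h₀·(1−n₀)/(1−n)
h = 0.068 × (1 − 0.45)/(1 − 0.2128) = 0.068 × 0.6987 = 0.0475 km

0.048 km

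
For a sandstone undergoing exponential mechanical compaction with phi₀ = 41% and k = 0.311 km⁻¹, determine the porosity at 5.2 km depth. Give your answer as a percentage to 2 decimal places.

8.14%

phi = phi₀·exp(−k·z) = 0.41 × exp(−0.311 × 5.2) = 0.41 × exp(−1.617)
  = 0.41 × 0.1985 = 0.0814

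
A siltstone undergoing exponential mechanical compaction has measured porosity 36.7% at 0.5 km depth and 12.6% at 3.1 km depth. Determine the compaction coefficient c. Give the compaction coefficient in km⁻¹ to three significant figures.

Athy: n(z) = n₀ e^(−cz) ⇒ n₁/n₂ = e^{c(z₂−z₁)} ⇒ c = ln(n₁/n₂)/(z₂−z₁)
c = ln(0.367/0.126) / (3.1 − 0.5) = ln(2.913) / 2.6 = 1.0691 / 2.6 = 0.4112 km⁻¹

0.411 km⁻¹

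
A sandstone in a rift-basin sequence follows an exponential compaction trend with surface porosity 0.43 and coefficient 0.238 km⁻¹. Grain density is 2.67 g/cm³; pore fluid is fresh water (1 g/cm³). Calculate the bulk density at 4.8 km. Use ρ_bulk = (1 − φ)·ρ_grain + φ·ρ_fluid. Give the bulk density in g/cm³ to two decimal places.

Porosity at depth: phi = 0.43·exp(−0.238×4.8) = 0.43×0.3191 = 0.1372
Bulk density: ρ_b = (1−phi)ρ_g + phi·ρ_f = 0.8628×2.67 + 0.1372×1
       = 2.304 + 0.137 = 2.441 g/cm³

2.44 g/cm³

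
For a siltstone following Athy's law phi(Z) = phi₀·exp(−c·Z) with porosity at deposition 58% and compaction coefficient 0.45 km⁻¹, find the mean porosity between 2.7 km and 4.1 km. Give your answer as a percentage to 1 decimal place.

⟨phi⟩ = (1/(Z₂−Z₁)) ∫ phi₀ e^(−cZ) dZ = phi₀·(e^(−c·Z₁) − e^(−c·Z₂)) / (c·(Z₂−Z₁))
e^(−0.45×2.7) = 0.2967; e^(−0.45×4.1) = 0.1580
⟨phi⟩ = 0.58 × (0.2967 − 0.1580) / (0.45 × 1.4) = 0.58 × 0.2201 = 0.1277

12.8%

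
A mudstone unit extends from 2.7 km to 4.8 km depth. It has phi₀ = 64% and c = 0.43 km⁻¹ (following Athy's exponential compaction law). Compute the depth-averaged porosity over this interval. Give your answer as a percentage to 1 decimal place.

13.2%

⟨phi⟩ = (1/(z₂−z₁)) ∫ phi₀ e^(−cz) dz = phi₀·(e^(−c·z₁) − e^(−c·z₂)) / (c·(z₂−z₁))
e^(−0.43×2.7) = 0.3132; e^(−0.43×4.8) = 0.1269
⟨phi⟩ = 0.64 × (0.3132 − 0.1269) / (0.43 × 2.1) = 0.64 × 0.2062 = 0.1320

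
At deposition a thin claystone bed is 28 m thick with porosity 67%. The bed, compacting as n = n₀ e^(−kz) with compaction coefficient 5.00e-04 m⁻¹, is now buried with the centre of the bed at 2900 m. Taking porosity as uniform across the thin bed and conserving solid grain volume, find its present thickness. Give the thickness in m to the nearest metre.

Working in km (1 km = 1000 m; k in km⁻¹ = k in m⁻¹ × 1000):
Porosity at 2.9 km: n = 0.67·exp(−0.5×2.9) = 0.1572
Solid-volume conservation: h(1−n) = h₀(1−n₀) ⇒ h = h₀·(1−n₀)/(1−n)
h = 0.028 × (1 − 0.67)/(1 − 0.1572) = 0.028 × 0.3915 = 0.0110 km

11 m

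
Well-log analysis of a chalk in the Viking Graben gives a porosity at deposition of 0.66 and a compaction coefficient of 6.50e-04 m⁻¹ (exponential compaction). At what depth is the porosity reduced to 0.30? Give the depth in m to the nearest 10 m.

1210 m

Working in km (1 km = 1000 m; k in km⁻¹ = k in m⁻¹ × 1000):
Invert Athy's law: Z = ln(phi₀/phi) / k
Z = ln(0.66/0.3) / 0.65 = ln(2.2) / 0.65 = 0.7885 / 0.65 = 1.213 km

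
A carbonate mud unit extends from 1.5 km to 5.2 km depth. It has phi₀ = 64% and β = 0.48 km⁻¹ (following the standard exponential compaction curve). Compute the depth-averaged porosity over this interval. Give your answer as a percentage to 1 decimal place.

14.6%

⟨phi⟩ = (1/(Z₂−Z₁)) ∫ phi₀ e^(−βZ) dZ = phi₀·(e^(−β·Z₁) − e^(−β·Z₂)) / (β·(Z₂−Z₁))
e^(−0.48×1.5) = 0.4868; e^(−0.48×5.2) = 0.0824
⟨phi⟩ = 0.64 × (0.4868 − 0.0824) / (0.48 × 3.7) = 0.64 × 0.2277 = 0.1457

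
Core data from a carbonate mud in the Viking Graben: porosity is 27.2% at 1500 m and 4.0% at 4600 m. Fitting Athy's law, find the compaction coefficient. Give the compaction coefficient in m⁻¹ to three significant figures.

Working in km (1 km = 1000 m; c in km⁻¹ = c in m⁻¹ × 1000):
Athy: φ(d) = φ₀ e^(−cd) ⇒ φ₁/φ₂ = e^{c(d₂−d₁)} ⇒ c = ln(φ₁/φ₂)/(d₂−d₁)
c = ln(0.272/0.04) / (4.6 − 1.5) = ln(6.8) / 3.1 = 1.9169 / 3.1 = 0.6184 km⁻¹

0.000618 m⁻¹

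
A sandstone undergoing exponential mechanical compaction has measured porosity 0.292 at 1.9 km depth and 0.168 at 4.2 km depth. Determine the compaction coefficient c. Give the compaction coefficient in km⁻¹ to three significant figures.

Athy: φ(z) = φ₀ e^(−cz) ⇒ φ₁/φ₂ = e^{c(z₂−z₁)} ⇒ c = ln(φ₁/φ₂)/(z₂−z₁)
c = ln(0.292/0.168) / (4.2 − 1.9) = ln(1.738) / 2.3 = 0.5528 / 2.3 = 0.2403 km⁻¹

0.240 km⁻¹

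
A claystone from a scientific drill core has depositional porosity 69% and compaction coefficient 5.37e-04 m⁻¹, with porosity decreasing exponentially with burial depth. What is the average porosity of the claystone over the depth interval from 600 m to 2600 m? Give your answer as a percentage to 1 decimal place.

30.6%

Working in km (1 km = 1000 m; β in km⁻¹ = β in m⁻¹ × 1000):
⟨n⟩ = (1/(Z₂−Z₁)) ∫ n₀ e^(−βZ) dZ = n₀·(e^(−β·Z₁) − e^(−β·Z₂)) / (β·(Z₂−Z₁))
e^(−0.537×0.6) = 0.7246; e^(−0.537×2.6) = 0.2475
⟨n⟩ = 0.69 × (0.7246 − 0.2475) / (0.537 × 2) = 0.69 × 0.4442 = 0.3065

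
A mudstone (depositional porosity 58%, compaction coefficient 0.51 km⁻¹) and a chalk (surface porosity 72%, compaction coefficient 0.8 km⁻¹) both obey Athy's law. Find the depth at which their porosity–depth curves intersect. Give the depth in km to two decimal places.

Set phi₀ₐ e^(−kₐz) = phi₀ᵦ e^(−kᵦz) ⇒ ln(phi₀ₐ/phi₀ᵦ) = (kₐ − kᵦ)·z
z = ln(0.58/0.72) / (0.51 − 0.8) = -0.2162 / -0.29 = 0.746 km

0.75 km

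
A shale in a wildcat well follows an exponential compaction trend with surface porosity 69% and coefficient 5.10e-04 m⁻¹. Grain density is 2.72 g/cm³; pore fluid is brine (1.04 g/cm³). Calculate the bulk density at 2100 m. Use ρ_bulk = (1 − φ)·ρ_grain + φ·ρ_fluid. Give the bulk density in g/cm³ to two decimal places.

2.32 g/cm³

Working in km (1 km = 1000 m; c in km⁻¹ = c in m⁻¹ × 1000):
Porosity at depth: n = 0.69·exp(−0.51×2.1) = 0.69×0.3427 = 0.2364
Bulk density: ρ_b = (1−n)ρ_g + n·ρ_f = 0.7636×2.72 + 0.2364×1.04
       = 2.077 + 0.246 = 2.323 g/cm³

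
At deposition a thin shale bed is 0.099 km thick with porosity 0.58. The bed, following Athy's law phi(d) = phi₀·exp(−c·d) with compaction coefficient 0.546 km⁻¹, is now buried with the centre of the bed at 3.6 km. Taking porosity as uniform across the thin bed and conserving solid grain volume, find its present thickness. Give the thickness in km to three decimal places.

0.045 km

Porosity at 3.6 km: phi = 0.58·exp(−0.546×3.6) = 0.0812
Solid-volume conservation: h(1−phi) = h₀(1−phi₀) ⇒ h = h₀·(1−phi₀)/(1−phi)
h = 0.099 × (1 − 0.58)/(1 − 0.0812) = 0.099 × 0.4571 = 0.0453 km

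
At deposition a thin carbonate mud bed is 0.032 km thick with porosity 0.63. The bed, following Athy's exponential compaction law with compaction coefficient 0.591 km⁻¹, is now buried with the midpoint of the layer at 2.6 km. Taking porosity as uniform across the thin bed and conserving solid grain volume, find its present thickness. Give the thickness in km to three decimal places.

0.014 km

Porosity at 2.6 km: n = 0.63·exp(−0.591×2.6) = 0.1355
Solid-volume conservation: h(1−n) = h₀(1−n₀) ⇒ h = h₀·(1−n₀)/(1−n)
h = 0.032 × (1 − 0.63)/(1 − 0.1355) = 0.032 × 0.4280 = 0.0137 km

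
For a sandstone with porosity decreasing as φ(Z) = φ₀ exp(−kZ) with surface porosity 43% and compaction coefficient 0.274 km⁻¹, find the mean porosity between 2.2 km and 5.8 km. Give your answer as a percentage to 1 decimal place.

⟨φ⟩ = (1/(Z₂−Z₁)) ∫ φ₀ e^(−kZ) dZ = φ₀·(e^(−k·Z₁) − e^(−k·Z₂)) / (k·(Z₂−Z₁))
e^(−0.274×2.2) = 0.5473; e^(−0.274×5.8) = 0.2041
⟨φ⟩ = 0.43 × (0.5473 − 0.2041) / (0.274 × 3.6) = 0.43 × 0.3479 = 0.1496

15.0%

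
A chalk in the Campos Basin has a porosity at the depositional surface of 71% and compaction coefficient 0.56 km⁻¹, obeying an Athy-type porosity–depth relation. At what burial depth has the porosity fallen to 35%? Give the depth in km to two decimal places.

Invert Athy's law: Z = ln(n₀/n) / k
Z = ln(0.71/0.35) / 0.56 = ln(2.029) / 0.56 = 0.7073 / 0.56 = 1.263 km

1.26 km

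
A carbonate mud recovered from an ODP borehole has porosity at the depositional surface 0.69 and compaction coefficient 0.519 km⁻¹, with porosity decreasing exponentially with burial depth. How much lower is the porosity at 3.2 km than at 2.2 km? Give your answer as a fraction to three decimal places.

n(2.2) = 0.69·e^(−0.519×2.2) = 0.2203
n(3.2) = 0.69·e^(−0.519×3.2) = 0.1311
Δn = 0.2203 − 0.1311 = 0.0892

0.089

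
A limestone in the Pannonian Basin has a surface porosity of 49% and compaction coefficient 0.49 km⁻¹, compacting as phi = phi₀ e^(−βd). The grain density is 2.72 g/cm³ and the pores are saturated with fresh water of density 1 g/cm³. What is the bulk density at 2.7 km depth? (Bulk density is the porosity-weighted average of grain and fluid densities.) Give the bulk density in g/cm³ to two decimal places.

Porosity at depth: phi = 0.49·exp(−0.49×2.7) = 0.49×0.2663 = 0.1305
Bulk density: ρ_b = (1−phi)ρ_g + phi·ρ_f = 0.8695×2.72 + 0.1305×1
       = 2.365 + 0.131 = 2.496 g/cm³

2.50 g/cm³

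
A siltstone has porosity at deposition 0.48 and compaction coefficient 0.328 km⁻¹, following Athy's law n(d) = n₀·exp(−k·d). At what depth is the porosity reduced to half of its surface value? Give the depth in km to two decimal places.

n/n₀ = 1/2 ⇒ exp(−k·d) = 1/2 ⇒ d = ln(2) / k
d = 0.6931 / 0.328 = 2.113 km

2.11 km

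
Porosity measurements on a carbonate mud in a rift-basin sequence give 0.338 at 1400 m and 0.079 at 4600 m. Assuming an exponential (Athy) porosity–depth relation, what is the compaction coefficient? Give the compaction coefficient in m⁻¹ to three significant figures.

Working in km (1 km = 1000 m; k in km⁻¹ = k in m⁻¹ × 1000):
Athy: phi(d) = phi₀ e^(−kd) ⇒ phi₁/phi₂ = e^{k(d₂−d₁)} ⇒ k = ln(phi₁/phi₂)/(d₂−d₁)
k = ln(0.338/0.079) / (4.6 − 1.4) = ln(4.278) / 3.2 = 1.4536 / 3.2 = 0.4542 km⁻¹

0.000454 m⁻¹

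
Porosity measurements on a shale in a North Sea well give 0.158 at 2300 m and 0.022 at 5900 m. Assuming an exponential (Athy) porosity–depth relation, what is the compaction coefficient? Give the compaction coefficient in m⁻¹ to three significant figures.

0.000548 m⁻¹

Working in km (1 km = 1000 m; β in km⁻¹ = β in m⁻¹ × 1000):
Athy: n(d) = n₀ e^(−βd) ⇒ n₁/n₂ = e^{β(d₂−d₁)} ⇒ β = ln(n₁/n₂)/(d₂−d₁)
β = ln(0.158/0.022) / (5.9 − 2.3) = ln(7.182) / 3.6 = 1.9716 / 3.6 = 0.5477 km⁻¹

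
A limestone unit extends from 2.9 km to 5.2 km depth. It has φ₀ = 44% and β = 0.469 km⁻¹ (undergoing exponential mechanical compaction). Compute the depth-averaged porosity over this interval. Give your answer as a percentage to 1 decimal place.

6.9%

⟨φ⟩ = (1/(Z₂−Z₁)) ∫ φ₀ e^(−βZ) dZ = φ₀·(e^(−β·Z₁) − e^(−β·Z₂)) / (β·(Z₂−Z₁))
e^(−0.469×2.9) = 0.2566; e^(−0.469×5.2) = 0.0873
⟨φ⟩ = 0.44 × (0.2566 − 0.0873) / (0.469 × 2.3) = 0.44 × 0.1570 = 0.0691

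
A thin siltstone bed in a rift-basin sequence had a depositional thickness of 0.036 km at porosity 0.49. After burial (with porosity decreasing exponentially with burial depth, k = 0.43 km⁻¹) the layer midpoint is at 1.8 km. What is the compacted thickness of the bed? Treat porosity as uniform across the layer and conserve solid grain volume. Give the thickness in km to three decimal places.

Porosity at 1.8 km: n = 0.49·exp(−0.43×1.8) = 0.2260
Solid-volume conservation: h(1−n) = h₀(1−n₀) ⇒ h = h₀·(1−n₀)/(1−n)
h = 0.036 × (1 − 0.49)/(1 − 0.2260) = 0.036 × 0.6589 = 0.0237 km

0.024 km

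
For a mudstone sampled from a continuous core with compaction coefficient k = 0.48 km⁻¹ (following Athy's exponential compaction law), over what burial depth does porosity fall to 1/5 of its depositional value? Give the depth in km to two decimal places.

3.35 km

φ/φ₀ = 1/5 ⇒ exp(−k·d) = 1/5 ⇒ d = ln(5) / k
d = 1.6094 / 0.48 = 3.353 km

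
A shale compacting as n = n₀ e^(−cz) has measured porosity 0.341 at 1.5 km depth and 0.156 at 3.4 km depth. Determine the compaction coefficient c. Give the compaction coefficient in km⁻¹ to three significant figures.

Athy: n(z) = n₀ e^(−cz) ⇒ n₁/n₂ = e^{c(z₂−z₁)} ⇒ c = ln(n₁/n₂)/(z₂−z₁)
c = ln(0.341/0.156) / (3.4 − 1.5) = ln(2.186) / 1.9 = 0.7820 / 1.9 = 0.4116 km⁻¹

0.412 km⁻¹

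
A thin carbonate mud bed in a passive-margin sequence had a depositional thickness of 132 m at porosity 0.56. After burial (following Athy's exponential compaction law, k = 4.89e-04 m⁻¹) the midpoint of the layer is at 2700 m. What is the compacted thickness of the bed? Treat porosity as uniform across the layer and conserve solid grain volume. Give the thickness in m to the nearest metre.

68 m

Working in km (1 km = 1000 m; k in km⁻¹ = k in m⁻¹ × 1000):
Porosity at 2.7 km: φ = 0.56·exp(−0.489×2.7) = 0.1496
Solid-volume conservation: h(1−φ) = h₀(1−φ₀) ⇒ h = h₀·(1−φ₀)/(1−φ)
h = 0.132 × (1 − 0.56)/(1 − 0.1496) = 0.132 × 0.5174 = 0.0683 km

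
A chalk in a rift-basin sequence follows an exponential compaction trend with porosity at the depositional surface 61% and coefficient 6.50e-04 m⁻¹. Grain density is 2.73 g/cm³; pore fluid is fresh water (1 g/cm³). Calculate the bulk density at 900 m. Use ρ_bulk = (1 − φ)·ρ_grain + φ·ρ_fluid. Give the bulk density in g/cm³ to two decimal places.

2.14 g/cm³

Working in km (1 km = 1000 m; β in km⁻¹ = β in m⁻¹ × 1000):
Porosity at depth: phi = 0.61·exp(−0.65×0.9) = 0.61×0.5571 = 0.3398
Bulk density: ρ_b = (1−phi)ρ_g + phi·ρ_f = 0.6602×2.73 + 0.3398×1
       = 1.802 + 0.340 = 2.142 g/cm³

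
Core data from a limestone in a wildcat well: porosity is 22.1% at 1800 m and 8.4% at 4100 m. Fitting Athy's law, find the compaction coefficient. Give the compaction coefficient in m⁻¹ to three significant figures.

0.000421 m⁻¹

Working in km (1 km = 1000 m; c in km⁻¹ = c in m⁻¹ × 1000):
Athy: φ(Z) = φ₀ e^(−cZ) ⇒ φ₁/φ₂ = e^{c(Z₂−Z₁)} ⇒ c = ln(φ₁/φ₂)/(Z₂−Z₁)
c = ln(0.221/0.084) / (4.1 − 1.8) = ln(2.631) / 2.3 = 0.9673 / 2.3 = 0.4206 km⁻¹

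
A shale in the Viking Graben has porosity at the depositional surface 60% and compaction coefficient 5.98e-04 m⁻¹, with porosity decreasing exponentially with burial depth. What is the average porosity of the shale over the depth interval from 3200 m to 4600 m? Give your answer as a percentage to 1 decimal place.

Working in km (1 km = 1000 m; c in km⁻¹ = c in m⁻¹ × 1000):
⟨phi⟩ = (1/(z₂−z₁)) ∫ phi₀ e^(−cz) dz = phi₀·(e^(−c·z₁) − e^(−c·z₂)) / (c·(z₂−z₁))
e^(−0.598×3.2) = 0.1475; e^(−0.598×4.6) = 0.0639
⟨phi⟩ = 0.6 × (0.1475 − 0.0639) / (0.598 × 1.4) = 0.6 × 0.0999 = 0.0600

6.0%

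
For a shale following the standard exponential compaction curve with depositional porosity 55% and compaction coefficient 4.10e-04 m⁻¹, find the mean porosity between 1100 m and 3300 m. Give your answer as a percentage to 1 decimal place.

23.1%

Working in km (1 km = 1000 m; β in km⁻¹ = β in m⁻¹ × 1000):
⟨phi⟩ = (1/(z₂−z₁)) ∫ phi₀ e^(−βz) dz = phi₀·(e^(−β·z₁) − e^(−β·z₂)) / (β·(z₂−z₁))
e^(−0.41×1.1) = 0.6370; e^(−0.41×3.3) = 0.2585
⟨phi⟩ = 0.55 × (0.6370 − 0.2585) / (0.41 × 2.2) = 0.55 × 0.4197 = 0.2308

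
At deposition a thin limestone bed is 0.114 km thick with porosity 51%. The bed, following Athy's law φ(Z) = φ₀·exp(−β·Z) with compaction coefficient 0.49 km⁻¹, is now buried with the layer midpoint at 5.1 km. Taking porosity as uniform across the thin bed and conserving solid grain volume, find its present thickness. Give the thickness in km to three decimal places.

0.058 km

Porosity at 5.1 km: φ = 0.51·exp(−0.49×5.1) = 0.0419
Solid-volume conservation: h(1−φ) = h₀(1−φ₀) ⇒ h = h₀·(1−φ₀)/(1−φ)
h = 0.114 × (1 − 0.51)/(1 − 0.0419) = 0.114 × 0.5114 = 0.0583 km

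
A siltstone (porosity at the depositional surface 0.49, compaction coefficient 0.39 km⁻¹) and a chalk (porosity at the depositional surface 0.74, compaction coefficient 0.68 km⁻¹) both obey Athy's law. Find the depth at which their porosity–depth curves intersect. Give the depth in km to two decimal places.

1.42 km

Set phi₀ₐ e^(−kₐZ) = phi₀ᵦ e^(−kᵦZ) ⇒ ln(phi₀ₐ/phi₀ᵦ) = (kₐ − kᵦ)·Z
Z = ln(0.49/0.74) / (0.39 − 0.68) = -0.4122 / -0.29 = 1.422 km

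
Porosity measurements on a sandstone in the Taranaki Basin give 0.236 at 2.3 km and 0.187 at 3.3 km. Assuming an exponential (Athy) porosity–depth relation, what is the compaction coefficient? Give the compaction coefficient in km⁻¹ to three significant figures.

0.233 km⁻¹

Athy: φ(Z) = φ₀ e^(−βZ) ⇒ φ₁/φ₂ = e^{β(Z₂−Z₁)} ⇒ β = ln(φ₁/φ₂)/(Z₂−Z₁)
β = ln(0.236/0.187) / (3.3 − 2.3) = ln(1.262) / 1 = 0.2327 / 1 = 0.2327 km⁻¹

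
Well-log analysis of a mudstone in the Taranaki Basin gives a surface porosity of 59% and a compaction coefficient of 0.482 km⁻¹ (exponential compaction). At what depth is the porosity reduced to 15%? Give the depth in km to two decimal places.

2.84 km

Invert Athy's law: z = ln(phi₀/phi) / k
z = ln(0.59/0.15) / 0.482 = ln(3.933) / 0.482 = 1.3695 / 0.482 = 2.841 km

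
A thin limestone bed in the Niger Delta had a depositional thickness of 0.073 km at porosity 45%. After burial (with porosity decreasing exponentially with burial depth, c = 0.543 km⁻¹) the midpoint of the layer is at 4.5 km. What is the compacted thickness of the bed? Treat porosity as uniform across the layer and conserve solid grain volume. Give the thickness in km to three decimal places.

0.042 km

Porosity at 4.5 km: phi = 0.45·exp(−0.543×4.5) = 0.0391
Solid-volume conservation: h(1−phi) = h₀(1−phi₀) ⇒ h = h₀·(1−phi₀)/(1−phi)
h = 0.073 × (1 − 0.45)/(1 − 0.0391) = 0.073 × 0.5724 = 0.0418 km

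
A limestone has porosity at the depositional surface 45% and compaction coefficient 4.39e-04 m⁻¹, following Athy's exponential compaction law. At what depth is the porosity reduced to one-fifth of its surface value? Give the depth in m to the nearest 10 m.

Working in km (1 km = 1000 m; β in km⁻¹ = β in m⁻¹ × 1000):
phi/phi₀ = 1/5 ⇒ exp(−β·Z) = 1/5 ⇒ Z = ln(5) / β
Z = 1.6094 / 0.439 = 3.666 km

3670 m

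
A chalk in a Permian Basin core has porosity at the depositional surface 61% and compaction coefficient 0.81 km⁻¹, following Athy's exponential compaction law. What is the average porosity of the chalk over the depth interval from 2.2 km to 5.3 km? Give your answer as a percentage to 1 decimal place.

3.8%

⟨n⟩ = (1/(d₂−d₁)) ∫ n₀ e^(−βd) dd = n₀·(e^(−β·d₁) − e^(−β·d₂)) / (β·(d₂−d₁))
e^(−0.81×2.2) = 0.1683; e^(−0.81×5.3) = 0.0137
⟨n⟩ = 0.61 × (0.1683 − 0.0137) / (0.81 × 3.1) = 0.61 × 0.0616 = 0.0376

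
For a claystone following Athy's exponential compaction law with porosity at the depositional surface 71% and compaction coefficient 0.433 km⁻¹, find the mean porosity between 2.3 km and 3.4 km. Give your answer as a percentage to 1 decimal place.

20.9%

⟨n⟩ = (1/(z₂−z₁)) ∫ n₀ e^(−cz) dz = n₀·(e^(−c·z₁) − e^(−c·z₂)) / (c·(z₂−z₁))
e^(−0.433×2.3) = 0.3694; e^(−0.433×3.4) = 0.2294
⟨n⟩ = 0.71 × (0.3694 − 0.2294) / (0.433 × 1.1) = 0.71 × 0.2939 = 0.2086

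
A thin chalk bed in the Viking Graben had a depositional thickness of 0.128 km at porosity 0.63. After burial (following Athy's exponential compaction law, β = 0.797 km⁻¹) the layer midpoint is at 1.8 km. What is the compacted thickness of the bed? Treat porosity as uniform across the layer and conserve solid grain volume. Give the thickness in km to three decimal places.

Porosity at 1.8 km: n = 0.63·exp(−0.797×1.8) = 0.1501
Solid-volume conservation: h(1−n) = h₀(1−n₀) ⇒ h = h₀·(1−n₀)/(1−n)
h = 0.128 × (1 − 0.63)/(1 − 0.1501) = 0.128 × 0.4353 = 0.0557 km

0.056 km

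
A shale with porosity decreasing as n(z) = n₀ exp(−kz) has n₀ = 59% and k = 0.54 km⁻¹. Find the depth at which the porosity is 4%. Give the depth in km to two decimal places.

Invert Athy's law: z = ln(n₀/n) / k
z = ln(0.59/0.04) / 0.54 = ln(14.75) / 0.54 = 2.6912 / 0.54 = 4.984 km

4.98 km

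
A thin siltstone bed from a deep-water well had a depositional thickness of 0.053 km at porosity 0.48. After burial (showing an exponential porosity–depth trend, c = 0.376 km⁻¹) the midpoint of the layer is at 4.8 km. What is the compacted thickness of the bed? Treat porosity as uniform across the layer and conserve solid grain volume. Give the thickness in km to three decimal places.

0.030 km

Porosity at 4.8 km: phi = 0.48·exp(−0.376×4.8) = 0.0790
Solid-volume conservation: h(1−phi) = h₀(1−phi₀) ⇒ h = h₀·(1−phi₀)/(1−phi)
h = 0.053 × (1 − 0.48)/(1 − 0.0790) = 0.053 × 0.5646 = 0.0299 km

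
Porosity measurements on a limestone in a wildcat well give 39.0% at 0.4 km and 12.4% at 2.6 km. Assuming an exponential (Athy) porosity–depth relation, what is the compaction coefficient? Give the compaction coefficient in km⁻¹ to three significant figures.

0.521 km⁻¹

Athy: n(Z) = n₀ e^(−cZ) ⇒ n₁/n₂ = e^{c(Z₂−Z₁)} ⇒ c = ln(n₁/n₂)/(Z₂−Z₁)
c = ln(0.39/0.124) / (2.6 − 0.4) = ln(3.145) / 2.2 = 1.1459 / 2.2 = 0.5208 km⁻¹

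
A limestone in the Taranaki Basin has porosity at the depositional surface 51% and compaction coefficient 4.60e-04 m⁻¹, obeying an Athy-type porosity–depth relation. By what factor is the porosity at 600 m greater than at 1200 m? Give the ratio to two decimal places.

Working in km (1 km = 1000 m; β in km⁻¹ = β in m⁻¹ × 1000):
n(d₁)/n(d₂) = e^(−β·d₁)/e^(−β·d₂) = e^{β(d₂−d₁)}
= exp(0.46 × 0.6) = exp(0.276) = 1.3178

1.32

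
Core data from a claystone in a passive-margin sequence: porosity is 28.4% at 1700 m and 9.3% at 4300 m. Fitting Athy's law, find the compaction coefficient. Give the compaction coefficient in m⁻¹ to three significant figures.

Working in km (1 km = 1000 m; β in km⁻¹ = β in m⁻¹ × 1000):
Athy: φ(z) = φ₀ e^(−βz) ⇒ φ₁/φ₂ = e^{β(z₂−z₁)} ⇒ β = ln(φ₁/φ₂)/(z₂−z₁)
β = ln(0.284/0.093) / (4.3 − 1.7) = ln(3.054) / 2.6 = 1.1164 / 2.6 = 0.4294 km⁻¹

0.000429 m⁻¹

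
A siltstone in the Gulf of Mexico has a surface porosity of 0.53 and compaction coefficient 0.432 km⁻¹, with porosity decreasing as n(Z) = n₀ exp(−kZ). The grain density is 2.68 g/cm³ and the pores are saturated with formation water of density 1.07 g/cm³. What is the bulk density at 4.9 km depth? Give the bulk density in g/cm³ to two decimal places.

Porosity at depth: n = 0.53·exp(−0.432×4.9) = 0.53×0.1204 = 0.0638
Bulk density: ρ_b = (1−n)ρ_g + n·ρ_f = 0.9362×2.68 + 0.0638×1.07
       = 2.509 + 0.068 = 2.577 g/cm³

2.58 g/cm³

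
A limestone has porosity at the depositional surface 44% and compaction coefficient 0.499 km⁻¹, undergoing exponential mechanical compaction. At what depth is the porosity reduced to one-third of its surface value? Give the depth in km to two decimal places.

φ/φ₀ = 1/3 ⇒ exp(−k·z) = 1/3 ⇒ z = ln(3) / k
z = 1.0986 / 0.499 = 2.202 km

2.20 km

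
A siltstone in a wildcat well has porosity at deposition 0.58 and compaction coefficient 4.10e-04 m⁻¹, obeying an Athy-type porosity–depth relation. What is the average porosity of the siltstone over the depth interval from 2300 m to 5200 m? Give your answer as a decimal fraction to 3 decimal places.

Working in km (1 km = 1000 m; k in km⁻¹ = k in m⁻¹ × 1000):
⟨φ⟩ = (1/(z₂−z₁)) ∫ φ₀ e^(−kz) dz = φ₀·(e^(−k·z₁) − e^(−k·z₂)) / (k·(z₂−z₁))
e^(−0.41×2.3) = 0.3895; e^(−0.41×5.2) = 0.1186
⟨φ⟩ = 0.58 × (0.3895 − 0.1186) / (0.41 × 2.9) = 0.58 × 0.2278 = 0.1321

0.132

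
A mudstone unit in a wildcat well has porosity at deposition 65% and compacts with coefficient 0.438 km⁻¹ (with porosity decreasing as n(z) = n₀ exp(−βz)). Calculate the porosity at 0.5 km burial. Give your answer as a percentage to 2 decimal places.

52.22%

n = n₀·exp(−β·z) = 0.65 × exp(−0.438 × 0.5) = 0.65 × exp(−0.219)
  = 0.65 × 0.8033 = 0.5222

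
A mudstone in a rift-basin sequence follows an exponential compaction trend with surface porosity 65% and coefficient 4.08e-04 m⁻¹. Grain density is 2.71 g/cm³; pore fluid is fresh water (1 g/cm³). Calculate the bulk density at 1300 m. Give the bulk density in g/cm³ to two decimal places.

Working in km (1 km = 1000 m; c in km⁻¹ = c in m⁻¹ × 1000):
Porosity at depth: n = 0.65·exp(−0.408×1.3) = 0.65×0.5884 = 0.3824
Bulk density: ρ_b = (1−n)ρ_g + n·ρ_f = 0.6176×2.71 + 0.3824×1
       = 1.674 + 0.382 = 2.056 g/cm³

2.06 g/cm³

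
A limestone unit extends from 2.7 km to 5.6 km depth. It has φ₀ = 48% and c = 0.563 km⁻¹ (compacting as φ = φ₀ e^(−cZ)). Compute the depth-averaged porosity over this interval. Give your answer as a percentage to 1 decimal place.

⟨φ⟩ = (1/(Z₂−Z₁)) ∫ φ₀ e^(−cZ) dZ = φ₀·(e^(−c·Z₁) − e^(−c·Z₂)) / (c·(Z₂−Z₁))
e^(−0.563×2.7) = 0.2187; e^(−0.563×5.6) = 0.0427
⟨φ⟩ = 0.48 × (0.2187 − 0.0427) / (0.563 × 2.9) = 0.48 × 0.1078 = 0.0517

5.2%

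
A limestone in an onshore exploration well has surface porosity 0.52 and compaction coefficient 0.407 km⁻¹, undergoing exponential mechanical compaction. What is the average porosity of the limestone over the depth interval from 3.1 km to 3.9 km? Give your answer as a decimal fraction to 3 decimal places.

⟨φ⟩ = (1/(Z₂−Z₁)) ∫ φ₀ e^(−βZ) dZ = φ₀·(e^(−β·Z₁) − e^(−β·Z₂)) / (β·(Z₂−Z₁))
e^(−0.407×3.1) = 0.2832; e^(−0.407×3.9) = 0.2045
⟨φ⟩ = 0.52 × (0.2832 − 0.2045) / (0.407 × 0.8) = 0.52 × 0.2417 = 0.1257

0.126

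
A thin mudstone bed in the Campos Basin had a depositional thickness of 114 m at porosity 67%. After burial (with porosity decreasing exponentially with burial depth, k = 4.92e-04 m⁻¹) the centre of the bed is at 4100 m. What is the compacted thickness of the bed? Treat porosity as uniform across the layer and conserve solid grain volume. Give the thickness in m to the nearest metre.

41 m

Working in km (1 km = 1000 m; k in km⁻¹ = k in m⁻¹ × 1000):
Porosity at 4.1 km: phi = 0.67·exp(−0.492×4.1) = 0.0891
Solid-volume conservation: h(1−phi) = h₀(1−phi₀) ⇒ h = h₀·(1−phi₀)/(1−phi)
h = 0.114 × (1 − 0.67)/(1 − 0.0891) = 0.114 × 0.3623 = 0.0413 km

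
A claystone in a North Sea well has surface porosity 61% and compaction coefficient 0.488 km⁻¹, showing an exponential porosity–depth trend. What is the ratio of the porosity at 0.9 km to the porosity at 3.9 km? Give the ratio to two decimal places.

phi(Z₁)/phi(Z₂) = e^(−β·Z₁)/e^(−β·Z₂) = e^{β(Z₂−Z₁)}
= exp(0.488 × 3) = exp(1.464) = 4.3232

4.32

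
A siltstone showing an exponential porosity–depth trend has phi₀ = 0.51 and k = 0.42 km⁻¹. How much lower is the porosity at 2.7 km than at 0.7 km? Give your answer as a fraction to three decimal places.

phi(0.7) = 0.51·e^(−0.42×0.7) = 0.3801
phi(2.7) = 0.51·e^(−0.42×2.7) = 0.1641
Δphi = 0.3801 − 0.1641 = 0.2160

0.216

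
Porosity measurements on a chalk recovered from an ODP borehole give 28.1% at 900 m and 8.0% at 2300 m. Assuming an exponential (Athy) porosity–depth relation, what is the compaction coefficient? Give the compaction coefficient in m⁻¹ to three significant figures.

Working in km (1 km = 1000 m; k in km⁻¹ = k in m⁻¹ × 1000):
Athy: n(z) = n₀ e^(−kz) ⇒ n₁/n₂ = e^{k(z₂−z₁)} ⇒ k = ln(n₁/n₂)/(z₂−z₁)
k = ln(0.281/0.08) / (2.3 − 0.9) = ln(3.513) / 1.4 = 1.2563 / 1.4 = 0.8974 km⁻¹

0.000897 m⁻¹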